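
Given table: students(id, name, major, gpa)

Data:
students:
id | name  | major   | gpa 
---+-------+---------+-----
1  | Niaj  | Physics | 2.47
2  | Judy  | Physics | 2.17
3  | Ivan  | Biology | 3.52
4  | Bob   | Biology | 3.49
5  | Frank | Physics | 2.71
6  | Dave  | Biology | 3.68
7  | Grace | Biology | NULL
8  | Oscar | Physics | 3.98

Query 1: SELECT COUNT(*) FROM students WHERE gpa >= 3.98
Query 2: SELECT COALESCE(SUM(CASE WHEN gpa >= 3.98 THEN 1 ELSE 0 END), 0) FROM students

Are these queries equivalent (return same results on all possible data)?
Yes, equivalent

Both queries return: [(1,)]

Reason: COUNT with WHERE vs conditional SUM (COALESCE handles empty-table NULL)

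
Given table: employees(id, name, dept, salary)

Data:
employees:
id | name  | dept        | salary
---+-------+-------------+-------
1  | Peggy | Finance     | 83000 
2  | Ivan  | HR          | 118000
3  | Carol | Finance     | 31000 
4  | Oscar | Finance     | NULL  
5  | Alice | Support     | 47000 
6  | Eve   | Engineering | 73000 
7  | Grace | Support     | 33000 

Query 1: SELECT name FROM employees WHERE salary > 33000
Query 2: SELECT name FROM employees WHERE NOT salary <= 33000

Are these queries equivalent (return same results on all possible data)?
Yes, equivalent

Both queries return: [('Alice',), ('Eve',), ('Ivan',), ('Peggy',)]

Reason: Both filter salary > 33000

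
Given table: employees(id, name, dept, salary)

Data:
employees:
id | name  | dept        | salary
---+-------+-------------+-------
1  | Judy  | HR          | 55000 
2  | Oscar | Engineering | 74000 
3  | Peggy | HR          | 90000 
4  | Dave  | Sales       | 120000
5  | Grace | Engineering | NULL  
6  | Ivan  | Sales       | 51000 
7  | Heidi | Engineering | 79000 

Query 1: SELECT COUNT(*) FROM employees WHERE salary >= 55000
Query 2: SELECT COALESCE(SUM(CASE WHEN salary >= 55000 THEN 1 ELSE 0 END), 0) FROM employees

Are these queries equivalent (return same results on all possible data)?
Yes, equivalent

Both queries return: [(5,)]

Reason: COUNT with WHERE vs conditional SUM (COALESCE handles empty-table NULL)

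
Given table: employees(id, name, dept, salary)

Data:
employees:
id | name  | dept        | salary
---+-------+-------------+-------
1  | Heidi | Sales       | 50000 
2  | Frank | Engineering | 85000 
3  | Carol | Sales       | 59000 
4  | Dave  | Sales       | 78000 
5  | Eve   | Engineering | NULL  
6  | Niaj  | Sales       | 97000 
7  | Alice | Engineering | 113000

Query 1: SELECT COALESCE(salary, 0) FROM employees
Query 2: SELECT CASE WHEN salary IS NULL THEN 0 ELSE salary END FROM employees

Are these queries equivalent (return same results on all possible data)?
Yes, equivalent

Both queries return: [(0,), (50000,), (59000,), (78000,), (85000,), (97000,), (113000,)]

Reason: COALESCE vs CASE for NULL handling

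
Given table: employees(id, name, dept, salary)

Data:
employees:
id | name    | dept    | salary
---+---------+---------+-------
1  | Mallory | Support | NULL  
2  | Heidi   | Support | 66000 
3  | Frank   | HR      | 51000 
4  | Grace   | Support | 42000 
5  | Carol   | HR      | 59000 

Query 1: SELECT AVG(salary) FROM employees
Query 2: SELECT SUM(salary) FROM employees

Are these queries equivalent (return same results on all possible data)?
No, not equivalent

Query 1 returns: [(54500.0,)]
Query 2 returns: [(218000,)]

Reason: AVG vs SUM give different aggregate values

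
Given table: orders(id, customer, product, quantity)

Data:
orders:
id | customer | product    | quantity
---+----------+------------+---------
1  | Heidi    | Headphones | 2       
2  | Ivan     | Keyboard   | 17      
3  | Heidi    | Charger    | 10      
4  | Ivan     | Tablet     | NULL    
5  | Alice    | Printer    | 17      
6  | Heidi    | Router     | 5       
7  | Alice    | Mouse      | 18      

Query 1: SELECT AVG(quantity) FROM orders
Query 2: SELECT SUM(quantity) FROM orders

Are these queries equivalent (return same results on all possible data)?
No, not equivalent

Query 1 returns: [(11.5,)]
Query 2 returns: [(69,)]

Reason: AVG vs SUM give different aggregate values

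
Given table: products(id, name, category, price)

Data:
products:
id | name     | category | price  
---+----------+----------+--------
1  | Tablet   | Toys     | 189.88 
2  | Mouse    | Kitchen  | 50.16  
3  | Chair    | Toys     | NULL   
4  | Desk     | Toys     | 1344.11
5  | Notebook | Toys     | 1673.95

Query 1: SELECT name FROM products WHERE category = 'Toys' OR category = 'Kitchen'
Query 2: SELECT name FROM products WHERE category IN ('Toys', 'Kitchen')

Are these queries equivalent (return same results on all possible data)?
Yes, equivalent

Both queries return: [('Chair',), ('Desk',), ('Mouse',), ('Notebook',), ('Tablet',)]

Reason: OR vs IN are equivalent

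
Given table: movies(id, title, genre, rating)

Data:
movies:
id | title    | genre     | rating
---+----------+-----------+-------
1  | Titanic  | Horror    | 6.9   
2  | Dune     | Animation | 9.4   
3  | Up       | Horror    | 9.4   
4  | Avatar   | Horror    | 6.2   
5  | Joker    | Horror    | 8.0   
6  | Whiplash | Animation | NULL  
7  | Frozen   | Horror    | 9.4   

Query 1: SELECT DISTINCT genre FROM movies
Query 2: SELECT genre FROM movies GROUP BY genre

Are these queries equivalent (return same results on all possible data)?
Yes, equivalent

Both queries return: [('Animation',), ('Horror',)]

Reason: Both get unique genres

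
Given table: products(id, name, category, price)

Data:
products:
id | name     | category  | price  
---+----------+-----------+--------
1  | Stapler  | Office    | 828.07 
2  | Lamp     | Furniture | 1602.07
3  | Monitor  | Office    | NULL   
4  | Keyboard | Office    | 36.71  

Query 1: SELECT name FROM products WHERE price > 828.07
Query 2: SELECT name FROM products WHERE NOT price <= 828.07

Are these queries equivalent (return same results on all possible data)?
Yes, equivalent

Both queries return: [('Lamp',)]

Reason: Both filter price > 828.07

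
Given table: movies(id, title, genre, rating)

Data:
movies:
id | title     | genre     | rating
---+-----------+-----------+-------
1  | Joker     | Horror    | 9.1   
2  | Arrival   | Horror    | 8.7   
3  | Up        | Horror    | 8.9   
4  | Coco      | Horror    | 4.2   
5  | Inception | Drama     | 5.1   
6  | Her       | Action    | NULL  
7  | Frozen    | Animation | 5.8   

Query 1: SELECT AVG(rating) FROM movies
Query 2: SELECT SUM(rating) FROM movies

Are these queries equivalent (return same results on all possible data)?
No, not equivalent

Query 1 returns: [(6.966666666666666,)]
Query 2 returns: [(41.8,)]

Reason: AVG vs SUM give different aggregate values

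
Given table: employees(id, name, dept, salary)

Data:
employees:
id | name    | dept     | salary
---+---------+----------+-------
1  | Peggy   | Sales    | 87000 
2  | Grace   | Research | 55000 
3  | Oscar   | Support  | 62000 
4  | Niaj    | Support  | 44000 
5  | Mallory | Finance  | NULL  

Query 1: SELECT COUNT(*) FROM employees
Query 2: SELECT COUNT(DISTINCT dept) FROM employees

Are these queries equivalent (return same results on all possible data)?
No, not equivalent

Query 1 returns: [(5,)]
Query 2 returns: [(4,)]

Reason: COUNT(*) counts rows, COUNT(DISTINCT dept) counts unique depts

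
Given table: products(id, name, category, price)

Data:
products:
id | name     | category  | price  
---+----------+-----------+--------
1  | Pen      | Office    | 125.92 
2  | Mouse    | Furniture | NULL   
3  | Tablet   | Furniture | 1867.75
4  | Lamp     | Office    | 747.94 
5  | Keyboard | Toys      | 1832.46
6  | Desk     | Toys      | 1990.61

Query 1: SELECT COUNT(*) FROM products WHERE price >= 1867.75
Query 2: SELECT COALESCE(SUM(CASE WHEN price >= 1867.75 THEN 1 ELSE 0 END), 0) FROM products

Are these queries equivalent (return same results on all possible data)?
Yes, equivalent

Both queries return: [(2,)]

Reason: COUNT with WHERE vs conditional SUM (COALESCE handles empty-table NULL)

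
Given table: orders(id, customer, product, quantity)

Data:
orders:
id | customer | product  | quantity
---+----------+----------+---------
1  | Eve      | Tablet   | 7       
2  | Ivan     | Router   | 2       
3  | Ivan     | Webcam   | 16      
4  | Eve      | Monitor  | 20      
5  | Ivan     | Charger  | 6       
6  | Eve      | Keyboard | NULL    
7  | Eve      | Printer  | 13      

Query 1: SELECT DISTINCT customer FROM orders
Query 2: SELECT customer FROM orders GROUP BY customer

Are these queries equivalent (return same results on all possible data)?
Yes, equivalent

Both queries return: [('Eve',), ('Ivan',)]

Reason: Both get unique customers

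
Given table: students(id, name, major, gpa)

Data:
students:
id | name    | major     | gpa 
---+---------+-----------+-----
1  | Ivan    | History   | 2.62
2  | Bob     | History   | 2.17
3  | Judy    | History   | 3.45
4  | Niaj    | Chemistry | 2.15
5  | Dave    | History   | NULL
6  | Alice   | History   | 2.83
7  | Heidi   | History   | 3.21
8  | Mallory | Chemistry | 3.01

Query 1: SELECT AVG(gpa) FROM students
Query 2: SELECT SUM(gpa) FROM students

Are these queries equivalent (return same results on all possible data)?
No, not equivalent

Query 1 returns: [(2.777142857142857,)]
Query 2 returns: [(19.44,)]

Reason: AVG vs SUM give different aggregate values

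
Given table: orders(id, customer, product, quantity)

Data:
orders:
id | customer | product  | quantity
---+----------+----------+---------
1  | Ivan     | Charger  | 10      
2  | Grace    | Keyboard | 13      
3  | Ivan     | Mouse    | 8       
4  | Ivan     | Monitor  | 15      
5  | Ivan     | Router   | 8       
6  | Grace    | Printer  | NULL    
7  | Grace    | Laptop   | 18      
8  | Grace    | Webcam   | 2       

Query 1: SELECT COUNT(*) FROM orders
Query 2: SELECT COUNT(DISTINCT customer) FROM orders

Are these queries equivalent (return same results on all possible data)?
No, not equivalent

Query 1 returns: [(8,)]
Query 2 returns: [(2,)]

Reason: COUNT(*) counts rows, COUNT(DISTINCT customer) counts unique customers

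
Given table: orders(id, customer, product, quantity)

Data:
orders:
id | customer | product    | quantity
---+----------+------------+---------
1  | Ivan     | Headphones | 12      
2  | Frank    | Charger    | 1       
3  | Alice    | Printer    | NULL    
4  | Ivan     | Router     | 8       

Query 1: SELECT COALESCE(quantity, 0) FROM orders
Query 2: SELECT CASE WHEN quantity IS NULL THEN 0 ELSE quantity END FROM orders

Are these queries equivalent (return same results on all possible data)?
Yes, equivalent

Both queries return: [(0,), (1,), (8,), (12,)]

Reason: COALESCE vs CASE for NULL handling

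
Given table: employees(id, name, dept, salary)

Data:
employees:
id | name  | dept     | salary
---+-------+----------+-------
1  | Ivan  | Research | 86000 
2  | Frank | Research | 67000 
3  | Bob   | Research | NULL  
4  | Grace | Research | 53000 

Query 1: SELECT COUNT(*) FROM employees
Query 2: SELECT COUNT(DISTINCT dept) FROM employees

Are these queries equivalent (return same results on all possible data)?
No, not equivalent

Query 1 returns: [(4,)]
Query 2 returns: [(1,)]

Reason: COUNT(*) counts rows, COUNT(DISTINCT dept) counts unique depts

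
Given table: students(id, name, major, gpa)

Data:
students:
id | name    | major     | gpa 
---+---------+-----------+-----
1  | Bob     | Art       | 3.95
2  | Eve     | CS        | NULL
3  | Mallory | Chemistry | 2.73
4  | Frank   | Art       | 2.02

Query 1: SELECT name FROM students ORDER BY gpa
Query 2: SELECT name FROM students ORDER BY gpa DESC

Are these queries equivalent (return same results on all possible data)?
No, not equivalent

Query 1 returns: [('Eve',), ('Frank',), ('Mallory',), ('Bob',)]
Query 2 returns: [('Bob',), ('Mallory',), ('Frank',), ('Eve',)]

Reason: ASC vs DESC gives opposite ordering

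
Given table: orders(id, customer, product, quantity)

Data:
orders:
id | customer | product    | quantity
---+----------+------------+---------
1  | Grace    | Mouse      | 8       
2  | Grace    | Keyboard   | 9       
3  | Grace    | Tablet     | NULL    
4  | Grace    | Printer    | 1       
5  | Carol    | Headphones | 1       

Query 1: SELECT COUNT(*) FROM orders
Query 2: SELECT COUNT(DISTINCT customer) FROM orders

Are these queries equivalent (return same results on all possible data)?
No, not equivalent

Query 1 returns: [(5,)]
Query 2 returns: [(2,)]

Reason: COUNT(*) counts rows, COUNT(DISTINCT customer) counts unique customers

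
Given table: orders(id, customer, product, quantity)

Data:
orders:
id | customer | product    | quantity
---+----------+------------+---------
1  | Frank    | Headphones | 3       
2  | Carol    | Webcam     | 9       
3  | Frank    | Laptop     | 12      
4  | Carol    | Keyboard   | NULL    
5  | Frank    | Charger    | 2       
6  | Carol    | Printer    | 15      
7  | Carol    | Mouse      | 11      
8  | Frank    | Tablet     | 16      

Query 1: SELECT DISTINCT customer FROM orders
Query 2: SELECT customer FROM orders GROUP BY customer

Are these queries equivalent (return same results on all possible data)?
Yes, equivalent

Both queries return: [('Carol',), ('Frank',)]

Reason: Both get unique customers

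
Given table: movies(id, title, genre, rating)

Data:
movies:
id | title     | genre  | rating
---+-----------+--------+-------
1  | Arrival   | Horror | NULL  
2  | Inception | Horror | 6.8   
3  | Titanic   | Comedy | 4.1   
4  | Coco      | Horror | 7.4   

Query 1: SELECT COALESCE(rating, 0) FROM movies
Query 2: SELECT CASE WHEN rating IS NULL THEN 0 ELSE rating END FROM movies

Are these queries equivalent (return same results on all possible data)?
Yes, equivalent

Both queries return: [(0,), (4.1,), (6.8,), (7.4,)]

Reason: COALESCE vs CASE for NULL handling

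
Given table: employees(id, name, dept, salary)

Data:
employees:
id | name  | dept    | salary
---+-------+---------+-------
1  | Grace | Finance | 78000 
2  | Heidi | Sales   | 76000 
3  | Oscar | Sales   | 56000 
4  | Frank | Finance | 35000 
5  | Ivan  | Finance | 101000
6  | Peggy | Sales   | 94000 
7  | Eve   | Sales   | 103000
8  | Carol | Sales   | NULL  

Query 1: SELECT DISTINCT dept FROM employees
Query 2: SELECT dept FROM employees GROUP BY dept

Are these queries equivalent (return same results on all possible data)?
Yes, equivalent

Both queries return: [('Finance',), ('Sales',)]

Reason: Both get unique depts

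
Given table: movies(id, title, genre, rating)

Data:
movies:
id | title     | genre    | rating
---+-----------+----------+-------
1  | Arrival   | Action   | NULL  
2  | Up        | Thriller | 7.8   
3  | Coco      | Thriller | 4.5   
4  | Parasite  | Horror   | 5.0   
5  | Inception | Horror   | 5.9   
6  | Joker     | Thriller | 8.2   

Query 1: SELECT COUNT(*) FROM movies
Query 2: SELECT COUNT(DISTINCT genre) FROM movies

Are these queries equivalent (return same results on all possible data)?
No, not equivalent

Query 1 returns: [(6,)]
Query 2 returns: [(3,)]

Reason: COUNT(*) counts rows, COUNT(DISTINCT genre) counts unique genres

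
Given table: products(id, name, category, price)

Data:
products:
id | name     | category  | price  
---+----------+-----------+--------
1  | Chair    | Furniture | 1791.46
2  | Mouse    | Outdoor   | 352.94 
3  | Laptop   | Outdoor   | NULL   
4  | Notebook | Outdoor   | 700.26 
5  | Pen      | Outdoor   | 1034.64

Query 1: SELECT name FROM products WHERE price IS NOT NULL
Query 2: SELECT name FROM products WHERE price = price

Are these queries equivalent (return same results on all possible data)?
Yes, equivalent

Both queries return: [('Chair',), ('Mouse',), ('Notebook',), ('Pen',)]

Reason: IS NOT NULL vs self-equality (both exclude NULLs)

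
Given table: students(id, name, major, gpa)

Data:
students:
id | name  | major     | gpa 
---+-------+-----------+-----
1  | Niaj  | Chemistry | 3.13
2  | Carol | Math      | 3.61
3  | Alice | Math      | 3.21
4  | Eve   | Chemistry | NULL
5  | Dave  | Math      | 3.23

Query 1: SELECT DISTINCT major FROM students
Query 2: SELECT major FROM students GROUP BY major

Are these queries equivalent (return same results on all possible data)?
Yes, equivalent

Both queries return: [('Chemistry',), ('Math',)]

Reason: Both get unique majors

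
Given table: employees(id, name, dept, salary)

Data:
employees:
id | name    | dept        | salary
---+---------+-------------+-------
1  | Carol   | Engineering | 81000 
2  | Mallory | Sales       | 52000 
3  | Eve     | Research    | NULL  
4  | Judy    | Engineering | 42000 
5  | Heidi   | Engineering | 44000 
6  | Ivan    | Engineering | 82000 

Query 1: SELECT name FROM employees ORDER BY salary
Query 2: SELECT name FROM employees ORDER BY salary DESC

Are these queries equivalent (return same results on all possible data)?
No, not equivalent

Query 1 returns: [('Eve',), ('Judy',), ('Heidi',), ('Mallory',), ('Carol',), ('Ivan',)]
Query 2 returns: [('Ivan',), ('Carol',), ('Mallory',), ('Heidi',), ('Judy',), ('Eve',)]

Reason: ASC vs DESC gives opposite ordering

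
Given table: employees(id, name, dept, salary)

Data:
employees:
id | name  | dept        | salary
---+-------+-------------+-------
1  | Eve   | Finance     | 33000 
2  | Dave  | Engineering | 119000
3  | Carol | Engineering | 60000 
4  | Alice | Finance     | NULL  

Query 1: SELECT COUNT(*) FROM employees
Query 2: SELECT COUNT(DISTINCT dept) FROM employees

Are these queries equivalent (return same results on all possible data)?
No, not equivalent

Query 1 returns: [(4,)]
Query 2 returns: [(2,)]

Reason: COUNT(*) counts rows, COUNT(DISTINCT dept) counts unique depts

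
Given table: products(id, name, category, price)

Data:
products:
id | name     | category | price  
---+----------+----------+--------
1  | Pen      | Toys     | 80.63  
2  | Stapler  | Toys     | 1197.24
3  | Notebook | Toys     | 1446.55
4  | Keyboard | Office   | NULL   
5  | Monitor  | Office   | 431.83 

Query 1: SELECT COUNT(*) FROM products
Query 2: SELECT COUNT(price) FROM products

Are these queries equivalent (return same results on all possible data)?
No, not equivalent

Query 1 returns: [(5,)]
Query 2 returns: [(4,)]

Reason: COUNT(*) includes NULLs, COUNT(column) excludes them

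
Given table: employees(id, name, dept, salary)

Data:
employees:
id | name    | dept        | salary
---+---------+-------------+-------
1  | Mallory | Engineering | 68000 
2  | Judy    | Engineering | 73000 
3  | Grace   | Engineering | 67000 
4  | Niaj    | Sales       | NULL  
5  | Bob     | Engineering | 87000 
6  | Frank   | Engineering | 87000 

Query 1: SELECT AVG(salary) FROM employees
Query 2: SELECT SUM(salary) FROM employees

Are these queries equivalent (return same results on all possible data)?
No, not equivalent

Query 1 returns: [(76400.0,)]
Query 2 returns: [(382000,)]

Reason: AVG vs SUM give different aggregate values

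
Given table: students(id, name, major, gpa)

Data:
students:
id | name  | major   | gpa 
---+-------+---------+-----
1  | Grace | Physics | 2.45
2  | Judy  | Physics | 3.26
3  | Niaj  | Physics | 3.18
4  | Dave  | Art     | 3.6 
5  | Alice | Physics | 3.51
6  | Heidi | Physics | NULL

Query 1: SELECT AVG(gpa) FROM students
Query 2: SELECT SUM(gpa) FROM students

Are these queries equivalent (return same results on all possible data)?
No, not equivalent

Query 1 returns: [(3.2,)]
Query 2 returns: [(16.0,)]

Reason: AVG vs SUM give different aggregate values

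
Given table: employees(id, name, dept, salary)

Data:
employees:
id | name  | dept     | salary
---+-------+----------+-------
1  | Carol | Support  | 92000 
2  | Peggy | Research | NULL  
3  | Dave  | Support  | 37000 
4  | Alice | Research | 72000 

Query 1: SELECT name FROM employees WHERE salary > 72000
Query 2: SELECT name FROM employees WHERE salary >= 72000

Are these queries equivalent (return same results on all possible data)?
No, not equivalent

Query 1 returns: [('Carol',)]
Query 2 returns: [('Carol',), ('Alice',)]

Reason: > vs >= gives different results when salary = 72000 exists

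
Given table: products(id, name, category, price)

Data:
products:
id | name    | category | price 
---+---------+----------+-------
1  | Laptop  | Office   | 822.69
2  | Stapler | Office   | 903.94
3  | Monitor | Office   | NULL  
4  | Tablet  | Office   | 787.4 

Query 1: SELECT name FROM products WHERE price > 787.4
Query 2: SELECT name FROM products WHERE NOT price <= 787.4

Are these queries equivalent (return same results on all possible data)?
Yes, equivalent

Both queries return: [('Laptop',), ('Stapler',)]

Reason: Both filter price > 787.4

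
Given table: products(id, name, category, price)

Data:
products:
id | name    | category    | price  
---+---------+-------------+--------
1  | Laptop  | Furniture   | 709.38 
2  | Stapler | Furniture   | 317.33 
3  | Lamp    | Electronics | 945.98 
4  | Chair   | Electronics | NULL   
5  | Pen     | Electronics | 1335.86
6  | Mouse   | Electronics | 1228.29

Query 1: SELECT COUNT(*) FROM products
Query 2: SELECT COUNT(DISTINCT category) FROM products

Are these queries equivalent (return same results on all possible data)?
No, not equivalent

Query 1 returns: [(6,)]
Query 2 returns: [(2,)]

Reason: COUNT(*) counts rows, COUNT(DISTINCT category) counts unique categorys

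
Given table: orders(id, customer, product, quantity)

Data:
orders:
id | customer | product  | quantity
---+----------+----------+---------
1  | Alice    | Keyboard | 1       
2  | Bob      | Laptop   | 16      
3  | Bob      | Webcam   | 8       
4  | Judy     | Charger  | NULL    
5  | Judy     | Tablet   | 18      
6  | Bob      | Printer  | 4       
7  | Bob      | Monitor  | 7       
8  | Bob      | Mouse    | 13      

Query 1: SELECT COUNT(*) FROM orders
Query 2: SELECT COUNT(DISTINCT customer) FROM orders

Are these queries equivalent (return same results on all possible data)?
No, not equivalent

Query 1 returns: [(8,)]
Query 2 returns: [(3,)]

Reason: COUNT(*) counts rows, COUNT(DISTINCT customer) counts unique customers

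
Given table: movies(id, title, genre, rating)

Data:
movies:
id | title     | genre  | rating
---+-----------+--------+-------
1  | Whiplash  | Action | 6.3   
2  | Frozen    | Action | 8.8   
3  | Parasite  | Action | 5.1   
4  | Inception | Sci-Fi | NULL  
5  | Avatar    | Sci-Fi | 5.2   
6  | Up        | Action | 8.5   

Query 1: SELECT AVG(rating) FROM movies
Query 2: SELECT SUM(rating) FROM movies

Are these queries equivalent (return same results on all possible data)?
No, not equivalent

Query 1 returns: [(6.779999999999999,)]
Query 2 returns: [(33.9,)]

Reason: AVG vs SUM give different aggregate values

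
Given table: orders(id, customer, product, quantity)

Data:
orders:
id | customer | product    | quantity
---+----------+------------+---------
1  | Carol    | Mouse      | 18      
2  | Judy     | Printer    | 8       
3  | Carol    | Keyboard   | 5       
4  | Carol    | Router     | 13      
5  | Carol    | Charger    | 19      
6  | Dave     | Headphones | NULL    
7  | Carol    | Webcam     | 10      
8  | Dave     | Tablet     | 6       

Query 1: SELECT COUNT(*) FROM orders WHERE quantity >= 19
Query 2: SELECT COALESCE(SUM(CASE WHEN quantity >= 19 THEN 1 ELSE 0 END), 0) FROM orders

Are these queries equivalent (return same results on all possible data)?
Yes, equivalent

Both queries return: [(1,)]

Reason: COUNT with WHERE vs conditional SUM (COALESCE handles empty-table NULL)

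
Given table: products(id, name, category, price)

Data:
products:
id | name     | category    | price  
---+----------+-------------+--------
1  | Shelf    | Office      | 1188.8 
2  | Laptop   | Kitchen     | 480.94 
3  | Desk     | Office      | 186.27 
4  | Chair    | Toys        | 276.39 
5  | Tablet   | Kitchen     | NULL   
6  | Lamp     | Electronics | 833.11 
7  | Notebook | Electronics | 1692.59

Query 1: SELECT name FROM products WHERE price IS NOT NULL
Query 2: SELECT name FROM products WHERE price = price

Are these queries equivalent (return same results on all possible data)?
Yes, equivalent

Both queries return: [('Chair',), ('Desk',), ('Lamp',), ('Laptop',), ('Notebook',), ('Shelf',)]

Reason: IS NOT NULL vs self-equality (both exclude NULLs)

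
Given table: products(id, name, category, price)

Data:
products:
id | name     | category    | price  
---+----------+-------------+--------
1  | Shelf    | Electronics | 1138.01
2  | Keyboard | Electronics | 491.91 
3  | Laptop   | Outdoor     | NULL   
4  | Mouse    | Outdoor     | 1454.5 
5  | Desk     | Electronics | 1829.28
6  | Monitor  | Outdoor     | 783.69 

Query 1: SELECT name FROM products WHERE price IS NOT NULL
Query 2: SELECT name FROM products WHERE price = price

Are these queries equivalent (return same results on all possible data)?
Yes, equivalent

Both queries return: [('Desk',), ('Keyboard',), ('Monitor',), ('Mouse',), ('Shelf',)]

Reason: IS NOT NULL vs self-equality (both exclude NULLs)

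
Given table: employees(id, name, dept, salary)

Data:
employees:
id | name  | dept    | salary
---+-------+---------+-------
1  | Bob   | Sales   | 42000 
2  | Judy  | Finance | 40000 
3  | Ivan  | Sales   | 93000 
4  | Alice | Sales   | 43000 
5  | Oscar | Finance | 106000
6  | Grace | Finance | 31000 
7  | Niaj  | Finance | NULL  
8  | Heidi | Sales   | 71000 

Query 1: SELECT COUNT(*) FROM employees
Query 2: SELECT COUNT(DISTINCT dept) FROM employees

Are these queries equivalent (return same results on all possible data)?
No, not equivalent

Query 1 returns: [(8,)]
Query 2 returns: [(2,)]

Reason: COUNT(*) counts rows, COUNT(DISTINCT dept) counts unique depts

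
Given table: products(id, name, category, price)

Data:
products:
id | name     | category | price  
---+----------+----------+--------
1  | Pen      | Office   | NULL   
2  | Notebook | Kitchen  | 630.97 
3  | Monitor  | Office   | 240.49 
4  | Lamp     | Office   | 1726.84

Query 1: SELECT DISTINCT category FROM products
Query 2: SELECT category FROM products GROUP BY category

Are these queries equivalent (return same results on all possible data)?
Yes, equivalent

Both queries return: [('Kitchen',), ('Office',)]

Reason: Both get unique categorys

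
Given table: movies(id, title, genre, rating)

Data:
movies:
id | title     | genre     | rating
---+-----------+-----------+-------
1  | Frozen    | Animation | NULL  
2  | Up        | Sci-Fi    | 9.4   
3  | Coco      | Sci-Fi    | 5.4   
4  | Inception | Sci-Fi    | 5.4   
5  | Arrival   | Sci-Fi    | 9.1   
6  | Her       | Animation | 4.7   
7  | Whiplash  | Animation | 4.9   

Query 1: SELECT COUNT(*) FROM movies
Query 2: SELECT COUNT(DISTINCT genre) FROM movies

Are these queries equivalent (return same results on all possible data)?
No, not equivalent

Query 1 returns: [(7,)]
Query 2 returns: [(2,)]

Reason: COUNT(*) counts rows, COUNT(DISTINCT genre) counts unique genres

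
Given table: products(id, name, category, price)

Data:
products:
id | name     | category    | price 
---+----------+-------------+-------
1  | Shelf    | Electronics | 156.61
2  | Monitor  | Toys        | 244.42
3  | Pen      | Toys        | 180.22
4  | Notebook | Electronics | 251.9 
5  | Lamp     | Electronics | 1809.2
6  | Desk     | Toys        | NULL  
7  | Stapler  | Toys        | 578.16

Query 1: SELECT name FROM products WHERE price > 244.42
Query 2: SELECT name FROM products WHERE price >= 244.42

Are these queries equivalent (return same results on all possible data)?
No, not equivalent

Query 1 returns: [('Notebook',), ('Lamp',), ('Stapler',)]
Query 2 returns: [('Monitor',), ('Notebook',), ('Lamp',), ('Stapler',)]

Reason: > vs >= gives different results when price = 244.42 exists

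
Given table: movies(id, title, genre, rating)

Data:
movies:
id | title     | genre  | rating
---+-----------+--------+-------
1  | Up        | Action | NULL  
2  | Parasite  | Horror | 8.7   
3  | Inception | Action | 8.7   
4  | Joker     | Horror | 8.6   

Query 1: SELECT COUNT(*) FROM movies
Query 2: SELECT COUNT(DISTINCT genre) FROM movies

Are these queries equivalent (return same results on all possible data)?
No, not equivalent

Query 1 returns: [(4,)]
Query 2 returns: [(2,)]

Reason: COUNT(*) counts rows, COUNT(DISTINCT genre) counts unique genres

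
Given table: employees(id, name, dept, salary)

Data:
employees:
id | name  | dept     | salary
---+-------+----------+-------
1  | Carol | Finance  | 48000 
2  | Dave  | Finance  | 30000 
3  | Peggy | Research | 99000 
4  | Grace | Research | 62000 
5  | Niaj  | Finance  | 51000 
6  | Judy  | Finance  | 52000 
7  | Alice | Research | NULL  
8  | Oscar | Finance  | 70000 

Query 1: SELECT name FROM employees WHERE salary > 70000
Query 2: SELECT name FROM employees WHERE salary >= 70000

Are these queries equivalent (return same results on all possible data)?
No, not equivalent

Query 1 returns: [('Peggy',)]
Query 2 returns: [('Peggy',), ('Oscar',)]

Reason: > vs >= gives different results when salary = 70000 exists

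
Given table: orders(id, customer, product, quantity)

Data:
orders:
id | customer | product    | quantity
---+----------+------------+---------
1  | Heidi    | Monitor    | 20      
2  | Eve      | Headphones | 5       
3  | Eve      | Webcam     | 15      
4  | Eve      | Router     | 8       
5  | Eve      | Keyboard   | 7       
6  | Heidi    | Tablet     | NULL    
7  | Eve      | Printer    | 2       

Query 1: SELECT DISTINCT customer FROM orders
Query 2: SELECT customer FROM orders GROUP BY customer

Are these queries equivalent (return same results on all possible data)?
Yes, equivalent

Both queries return: [('Eve',), ('Heidi',)]

Reason: Both get unique customers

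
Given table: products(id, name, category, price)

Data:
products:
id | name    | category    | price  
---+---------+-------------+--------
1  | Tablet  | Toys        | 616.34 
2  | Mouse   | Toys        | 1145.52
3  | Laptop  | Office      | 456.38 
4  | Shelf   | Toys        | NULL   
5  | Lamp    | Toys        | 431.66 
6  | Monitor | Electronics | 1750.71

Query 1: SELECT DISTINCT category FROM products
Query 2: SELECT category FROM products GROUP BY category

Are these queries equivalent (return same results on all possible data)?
Yes, equivalent

Both queries return: [('Electronics',), ('Office',), ('Toys',)]

Reason: Both get unique categorys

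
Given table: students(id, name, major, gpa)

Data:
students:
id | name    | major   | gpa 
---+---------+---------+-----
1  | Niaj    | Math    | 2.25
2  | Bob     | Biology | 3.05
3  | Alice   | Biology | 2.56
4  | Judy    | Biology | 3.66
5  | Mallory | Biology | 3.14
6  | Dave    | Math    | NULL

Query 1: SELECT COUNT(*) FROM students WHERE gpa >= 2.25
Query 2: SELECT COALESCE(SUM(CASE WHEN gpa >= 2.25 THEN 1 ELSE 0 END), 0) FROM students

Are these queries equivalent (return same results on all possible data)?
Yes, equivalent

Both queries return: [(5,)]

Reason: COUNT with WHERE vs conditional SUM (COALESCE handles empty-table NULL)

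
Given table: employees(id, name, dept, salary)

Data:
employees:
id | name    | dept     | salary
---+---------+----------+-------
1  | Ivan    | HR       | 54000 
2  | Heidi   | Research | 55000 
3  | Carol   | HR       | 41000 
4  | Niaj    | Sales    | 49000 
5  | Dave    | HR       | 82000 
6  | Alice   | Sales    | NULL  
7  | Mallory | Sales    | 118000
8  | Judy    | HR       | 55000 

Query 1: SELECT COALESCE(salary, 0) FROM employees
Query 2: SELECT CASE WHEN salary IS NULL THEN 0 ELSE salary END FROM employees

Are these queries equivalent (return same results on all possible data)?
Yes, equivalent

Both queries return: [(0,), (41000,), (49000,), (54000,), (55000,), (55000,), (82000,), (118000,)]

Reason: COALESCE vs CASE for NULL handling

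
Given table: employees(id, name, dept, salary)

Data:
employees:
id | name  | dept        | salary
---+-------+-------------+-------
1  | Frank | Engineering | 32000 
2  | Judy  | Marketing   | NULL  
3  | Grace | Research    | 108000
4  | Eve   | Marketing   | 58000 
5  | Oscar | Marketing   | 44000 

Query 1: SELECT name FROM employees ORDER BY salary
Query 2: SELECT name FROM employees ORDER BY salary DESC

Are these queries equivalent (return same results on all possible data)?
No, not equivalent

Query 1 returns: [('Judy',), ('Frank',), ('Oscar',), ('Eve',), ('Grace',)]
Query 2 returns: [('Grace',), ('Eve',), ('Oscar',), ('Frank',), ('Judy',)]

Reason: ASC vs DESC gives opposite ordering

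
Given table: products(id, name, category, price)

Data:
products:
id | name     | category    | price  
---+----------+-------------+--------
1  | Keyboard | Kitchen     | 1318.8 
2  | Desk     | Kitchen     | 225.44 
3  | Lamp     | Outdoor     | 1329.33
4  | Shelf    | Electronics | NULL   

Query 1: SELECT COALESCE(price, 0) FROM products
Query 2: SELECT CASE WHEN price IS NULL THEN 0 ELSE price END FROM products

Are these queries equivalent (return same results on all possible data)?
Yes, equivalent

Both queries return: [(0,), (225.44,), (1318.8,), (1329.33,)]

Reason: COALESCE vs CASE for NULL handling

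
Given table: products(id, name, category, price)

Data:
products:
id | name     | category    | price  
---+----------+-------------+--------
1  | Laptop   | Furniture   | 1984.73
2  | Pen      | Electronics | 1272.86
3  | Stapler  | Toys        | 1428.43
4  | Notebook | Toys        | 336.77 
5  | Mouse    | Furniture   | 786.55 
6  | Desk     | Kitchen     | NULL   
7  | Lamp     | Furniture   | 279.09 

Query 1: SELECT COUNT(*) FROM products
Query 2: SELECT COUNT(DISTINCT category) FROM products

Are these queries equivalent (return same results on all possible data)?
No, not equivalent

Query 1 returns: [(7,)]
Query 2 returns: [(4,)]

Reason: COUNT(*) counts rows, COUNT(DISTINCT category) counts unique categorys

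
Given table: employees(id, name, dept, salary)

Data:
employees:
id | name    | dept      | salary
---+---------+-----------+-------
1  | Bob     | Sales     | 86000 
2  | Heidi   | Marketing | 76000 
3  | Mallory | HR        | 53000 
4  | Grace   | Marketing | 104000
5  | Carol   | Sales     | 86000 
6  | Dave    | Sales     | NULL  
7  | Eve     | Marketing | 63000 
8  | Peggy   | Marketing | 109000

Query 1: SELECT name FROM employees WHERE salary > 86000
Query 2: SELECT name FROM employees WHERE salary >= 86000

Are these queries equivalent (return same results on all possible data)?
No, not equivalent

Query 1 returns: [('Grace',), ('Peggy',)]
Query 2 returns: [('Bob',), ('Grace',), ('Carol',), ('Peggy',)]

Reason: > vs >= gives different results when salary = 86000 exists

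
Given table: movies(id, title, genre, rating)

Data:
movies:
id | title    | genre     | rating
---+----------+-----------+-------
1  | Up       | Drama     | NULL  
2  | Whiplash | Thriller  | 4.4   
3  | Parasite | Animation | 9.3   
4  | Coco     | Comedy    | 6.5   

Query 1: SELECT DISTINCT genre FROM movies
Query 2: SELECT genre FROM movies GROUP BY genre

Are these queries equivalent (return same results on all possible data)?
Yes, equivalent

Both queries return: [('Animation',), ('Comedy',), ('Drama',), ('Thriller',)]

Reason: Both get unique genres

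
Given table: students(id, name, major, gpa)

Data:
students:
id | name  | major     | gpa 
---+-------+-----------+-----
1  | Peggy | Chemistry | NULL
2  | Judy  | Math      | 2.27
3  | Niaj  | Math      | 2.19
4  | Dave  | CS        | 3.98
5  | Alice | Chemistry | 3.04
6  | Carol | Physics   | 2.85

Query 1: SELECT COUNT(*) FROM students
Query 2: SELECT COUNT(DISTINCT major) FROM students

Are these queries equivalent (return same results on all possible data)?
No, not equivalent

Query 1 returns: [(6,)]
Query 2 returns: [(4,)]

Reason: COUNT(*) counts rows, COUNT(DISTINCT major) counts unique majors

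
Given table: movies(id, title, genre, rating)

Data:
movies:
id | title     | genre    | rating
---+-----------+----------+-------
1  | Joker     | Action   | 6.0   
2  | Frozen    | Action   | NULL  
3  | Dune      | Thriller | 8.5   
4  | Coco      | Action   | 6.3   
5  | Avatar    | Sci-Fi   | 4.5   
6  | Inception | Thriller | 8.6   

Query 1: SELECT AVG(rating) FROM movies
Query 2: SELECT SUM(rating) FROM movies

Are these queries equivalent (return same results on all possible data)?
No, not equivalent

Query 1 returns: [(6.779999999999999,)]
Query 2 returns: [(33.9,)]

Reason: AVG vs SUM give different aggregate values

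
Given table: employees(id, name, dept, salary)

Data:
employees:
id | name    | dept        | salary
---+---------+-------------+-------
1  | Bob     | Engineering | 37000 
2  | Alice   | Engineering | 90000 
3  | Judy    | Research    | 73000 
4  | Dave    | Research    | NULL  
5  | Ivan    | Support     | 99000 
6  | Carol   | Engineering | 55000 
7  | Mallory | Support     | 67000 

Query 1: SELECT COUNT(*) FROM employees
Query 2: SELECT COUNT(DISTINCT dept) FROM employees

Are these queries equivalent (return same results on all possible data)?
No, not equivalent

Query 1 returns: [(7,)]
Query 2 returns: [(3,)]

Reason: COUNT(*) counts rows, COUNT(DISTINCT dept) counts unique depts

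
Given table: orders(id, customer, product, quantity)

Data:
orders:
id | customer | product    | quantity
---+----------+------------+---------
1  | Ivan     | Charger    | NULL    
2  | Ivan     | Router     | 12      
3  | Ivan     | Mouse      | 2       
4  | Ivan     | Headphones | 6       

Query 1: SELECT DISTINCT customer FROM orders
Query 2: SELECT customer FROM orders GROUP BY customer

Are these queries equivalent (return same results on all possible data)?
Yes, equivalent

Both queries return: [('Ivan',)]

Reason: Both get unique customers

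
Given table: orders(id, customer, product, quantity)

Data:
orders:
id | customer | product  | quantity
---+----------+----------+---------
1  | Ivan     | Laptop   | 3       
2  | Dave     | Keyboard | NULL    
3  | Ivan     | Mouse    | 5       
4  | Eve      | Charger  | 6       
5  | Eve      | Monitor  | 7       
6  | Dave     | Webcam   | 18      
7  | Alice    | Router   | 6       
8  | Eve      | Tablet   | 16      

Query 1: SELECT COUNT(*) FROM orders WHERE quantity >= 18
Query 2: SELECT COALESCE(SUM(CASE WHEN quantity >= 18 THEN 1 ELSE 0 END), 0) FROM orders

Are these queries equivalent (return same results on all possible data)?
Yes, equivalent

Both queries return: [(1,)]

Reason: COUNT with WHERE vs conditional SUM (COALESCE handles empty-table NULL)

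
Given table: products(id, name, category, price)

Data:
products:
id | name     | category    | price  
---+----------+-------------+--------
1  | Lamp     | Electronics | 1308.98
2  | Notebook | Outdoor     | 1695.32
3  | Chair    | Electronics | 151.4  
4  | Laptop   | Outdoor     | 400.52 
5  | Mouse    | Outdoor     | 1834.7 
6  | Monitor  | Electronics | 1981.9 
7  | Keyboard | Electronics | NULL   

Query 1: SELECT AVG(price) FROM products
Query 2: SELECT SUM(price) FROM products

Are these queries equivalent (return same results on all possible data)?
No, not equivalent

Query 1 returns: [(1228.8033333333333,)]
Query 2 returns: [(7372.82,)]

Reason: AVG vs SUM give different aggregate values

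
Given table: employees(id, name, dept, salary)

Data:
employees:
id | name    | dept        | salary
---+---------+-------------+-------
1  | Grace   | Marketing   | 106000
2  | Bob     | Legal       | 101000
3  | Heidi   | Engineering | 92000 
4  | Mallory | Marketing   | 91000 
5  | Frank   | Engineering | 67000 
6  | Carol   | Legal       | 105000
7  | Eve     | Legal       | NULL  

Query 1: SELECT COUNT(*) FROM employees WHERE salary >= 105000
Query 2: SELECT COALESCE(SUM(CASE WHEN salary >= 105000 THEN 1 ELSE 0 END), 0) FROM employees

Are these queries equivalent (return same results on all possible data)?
Yes, equivalent

Both queries return: [(2,)]

Reason: COUNT with WHERE vs conditional SUM (COALESCE handles empty-table NULL)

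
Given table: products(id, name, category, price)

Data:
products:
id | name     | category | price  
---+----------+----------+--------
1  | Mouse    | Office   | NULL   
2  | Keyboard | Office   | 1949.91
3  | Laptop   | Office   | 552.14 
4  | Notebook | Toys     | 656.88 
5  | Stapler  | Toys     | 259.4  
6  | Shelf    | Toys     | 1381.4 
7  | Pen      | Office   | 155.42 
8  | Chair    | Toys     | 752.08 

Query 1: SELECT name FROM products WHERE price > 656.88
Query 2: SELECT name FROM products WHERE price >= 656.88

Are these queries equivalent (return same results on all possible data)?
No, not equivalent

Query 1 returns: [('Keyboard',), ('Shelf',), ('Chair',)]
Query 2 returns: [('Keyboard',), ('Notebook',), ('Shelf',), ('Chair',)]

Reason: > vs >= gives different results when price = 656.88 exists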